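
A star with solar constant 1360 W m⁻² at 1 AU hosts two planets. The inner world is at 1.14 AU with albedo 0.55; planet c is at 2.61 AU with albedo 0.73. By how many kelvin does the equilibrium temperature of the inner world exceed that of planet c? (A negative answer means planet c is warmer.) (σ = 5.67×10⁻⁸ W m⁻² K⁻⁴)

ΔT ≈ 89.3 K

T_eq = [S₀(1−A)/(4σd²)]^(1/4), so T ∝ (1−A)^(1/4) / √d.
T₁ = [1360×0.45/(4×5.67×10⁻⁸×1.14²)]^(1/4) = 213.46 K.
T₂ = [1360×0.27/(4×5.67×10⁻⁸×2.61²)]^(1/4) = 124.16 K.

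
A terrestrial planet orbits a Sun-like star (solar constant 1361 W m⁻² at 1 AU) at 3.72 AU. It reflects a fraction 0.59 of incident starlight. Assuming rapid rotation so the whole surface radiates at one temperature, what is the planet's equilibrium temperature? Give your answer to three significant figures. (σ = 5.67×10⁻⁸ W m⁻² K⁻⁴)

T_eq ≈ 115 K

Flux at 3.72 AU: S = 1361/3.72² = 98.3 W m⁻².
Energy balance: absorbed = emitted ⇒ πR²·S(1−A) = 4πR²·σT_eq⁴, so T_eq⁴ = S(1−A)/(4σ).
T_eq = [98.3 × 0.41 / (4 × 5.67×10⁻⁸)]^(1/4) = (1.78×10⁸)^(1/4) = 115 K.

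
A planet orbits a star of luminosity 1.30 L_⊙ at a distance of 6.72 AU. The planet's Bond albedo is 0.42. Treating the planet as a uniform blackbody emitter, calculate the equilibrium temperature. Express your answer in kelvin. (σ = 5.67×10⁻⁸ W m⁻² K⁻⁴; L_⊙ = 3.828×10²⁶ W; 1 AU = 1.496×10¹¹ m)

T_eq ≈ 100 K

d = 6.72 AU = 1.01×10¹² m.
L = 1.30 × 3.828×10²⁶ = 4.98×10²⁶ W.
Flux: S = L/(4πd²) = 4.98×10²⁶/(4π×(1.01×10¹²)²) = 39.2 W m⁻².
Energy balance: absorbed = emitted ⇒ πR²·S(1−A) = 4πR²·σT_eq⁴, so T_eq⁴ = S(1−A)/(4σ).
T_eq = [39.2 × 0.58 / (4 × 5.67×10⁻⁸)]^(1/4) = (1.00×10⁸)^(1/4) = 100 K.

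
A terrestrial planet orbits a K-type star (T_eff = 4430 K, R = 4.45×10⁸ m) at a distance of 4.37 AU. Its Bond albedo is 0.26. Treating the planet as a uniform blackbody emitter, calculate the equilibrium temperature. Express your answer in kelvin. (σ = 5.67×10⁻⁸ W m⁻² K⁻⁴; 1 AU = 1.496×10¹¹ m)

d = 4.37 AU = 6.54×10¹¹ m.
L = 4πR_⋆²σT_⋆⁴ = 4π(4.45×10⁸)² × 5.67×10⁻⁸ × (4430)⁴ = 5.43×10²⁵ W.
S = L/(4πd²) = 10.1 W m⁻².
Energy balance: absorbed = emitted ⇒ πR²·S(1−A) = 4πR²·σT_eq⁴, so T_eq⁴ = S(1−A)/(4σ).
T_eq = [10.1 × 0.74 / (4 × 5.67×10⁻⁸)]^(1/4) = (3.30×10⁷)^(1/4) = 75.8 K.

T_eq ≈ 75.8 K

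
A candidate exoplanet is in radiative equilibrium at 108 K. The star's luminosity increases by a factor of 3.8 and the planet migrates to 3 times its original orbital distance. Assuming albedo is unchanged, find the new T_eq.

T_eq ∝ L^(1/4) · d^(−1/2).
T′ = 108 × 3.8^(1/4) / 3^(1/2) = 87.1 K.

T_eq ≈ 87.1 K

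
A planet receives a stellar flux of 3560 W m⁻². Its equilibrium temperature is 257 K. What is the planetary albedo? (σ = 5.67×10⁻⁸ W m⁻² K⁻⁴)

From T_eq⁴ = S(1−A)/(4σ): 1−A = 4σT_eq⁴/S.
1−A = 4 × 5.67×10⁻⁸ × (257)⁴ / 3560 = 0.278.

A ≈ 0.72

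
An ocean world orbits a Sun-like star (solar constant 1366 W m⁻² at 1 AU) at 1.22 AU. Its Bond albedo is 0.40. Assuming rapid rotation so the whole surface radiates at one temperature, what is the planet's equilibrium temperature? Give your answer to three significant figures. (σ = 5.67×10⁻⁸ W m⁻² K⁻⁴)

Flux at 1.22 AU: S = 1366/1.22² = 918 W m⁻².
Energy balance: absorbed = emitted ⇒ πR²·S(1−A) = 4πR²·σT_eq⁴, so T_eq⁴ = S(1−A)/(4σ).
T_eq = [918 × 0.60 / (4 × 5.67×10⁻⁸)]^(1/4) = (2.43×10⁹)^(1/4) = 222 K.

T_eq ≈ 222 K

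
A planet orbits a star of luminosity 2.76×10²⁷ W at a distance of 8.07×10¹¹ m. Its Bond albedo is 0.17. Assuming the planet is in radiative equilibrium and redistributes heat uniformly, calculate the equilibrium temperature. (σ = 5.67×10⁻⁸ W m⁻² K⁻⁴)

T_eq ≈ 187 K

Flux: S = L/(4πd²) = 2.76×10²⁷/(4π×(8.07×10¹¹)²) = 337 W m⁻².
Energy balance: absorbed = emitted ⇒ πR²·S(1−A) = 4πR²·σT_eq⁴, so T_eq⁴ = S(1−A)/(4σ).
T_eq = [337 × 0.83 / (4 × 5.67×10⁻⁸)]^(1/4) = (1.23×10⁹)^(1/4) = 187 K.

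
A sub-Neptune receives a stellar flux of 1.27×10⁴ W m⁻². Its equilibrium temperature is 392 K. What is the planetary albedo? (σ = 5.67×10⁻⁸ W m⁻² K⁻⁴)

From T_eq⁴ = S(1−A)/(4σ): 1−A = 4σT_eq⁴/S.
1−A = 4 × 5.67×10⁻⁸ × (392)⁴ / 1.27×10⁴ = 0.422.

A ≈ 0.58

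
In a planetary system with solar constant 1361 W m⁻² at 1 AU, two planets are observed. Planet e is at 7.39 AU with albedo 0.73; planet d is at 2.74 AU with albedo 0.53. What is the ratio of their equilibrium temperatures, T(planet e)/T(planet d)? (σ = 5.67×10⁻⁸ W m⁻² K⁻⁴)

T_eq = [S₀(1−A)/(4σd²)]^(1/4), so T ∝ (1−A)^(1/4) / √d.
T₁ = [1361×0.27/(4×5.67×10⁻⁸×7.39²)]^(1/4) = 73.80 K.
T₂ = [1361×0.47/(4×5.67×10⁻⁸×2.74²)]^(1/4) = 139.22 K.

T₁/T₂ ≈ 0.530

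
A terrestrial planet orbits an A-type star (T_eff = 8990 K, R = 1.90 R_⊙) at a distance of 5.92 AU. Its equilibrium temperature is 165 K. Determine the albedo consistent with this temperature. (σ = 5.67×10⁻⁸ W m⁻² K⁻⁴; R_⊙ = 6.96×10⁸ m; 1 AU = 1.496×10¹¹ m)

R_⋆ = 1.90 × 6.96×10⁸ = 1.32×10⁹ m.
d = 5.92 AU = 8.86×10¹¹ m.
L = 4πR_⋆²σT_⋆⁴ = 4π(1.32×10⁹)² × 5.67×10⁻⁸ × (8990)⁴ = 8.14×10²⁷ W.
S = L/(4πd²) = 826 W m⁻².
From T_eq⁴ = S(1−A)/(4σ): 1−A = 4σT_eq⁴/S.
1−A = 4 × 5.67×10⁻⁸ × (165)⁴ / 826 = 0.204.

A ≈ 0.80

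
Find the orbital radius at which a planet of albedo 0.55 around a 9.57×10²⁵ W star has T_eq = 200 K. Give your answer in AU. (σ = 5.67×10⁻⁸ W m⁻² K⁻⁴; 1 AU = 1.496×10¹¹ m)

d ≈ 0.650 AU

From T_eq⁴ = L(1−A)/(16πσd²): d = √[L(1−A)/(16πσT_eq⁴)].
d = √[9.57×10²⁵ × 0.45 / (16π × 5.67×10⁻⁸ × (200)⁴)] = 9.72×10¹⁰ m = 0.650 AU.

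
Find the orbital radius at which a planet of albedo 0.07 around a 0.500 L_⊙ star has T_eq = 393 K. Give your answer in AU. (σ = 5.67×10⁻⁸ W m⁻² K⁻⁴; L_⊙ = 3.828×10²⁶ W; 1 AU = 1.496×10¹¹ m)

d ≈ 0.342 AU

L = 0.500 × 3.828×10²⁶ = 1.91×10²⁶ W.
From T_eq⁴ = L(1−A)/(16πσd²): d = √[L(1−A)/(16πσT_eq⁴)].
d = √[1.91×10²⁶ × 0.93 / (16π × 5.67×10⁻⁸ × (393)⁴)] = 5.12×10¹⁰ m = 0.342 AU.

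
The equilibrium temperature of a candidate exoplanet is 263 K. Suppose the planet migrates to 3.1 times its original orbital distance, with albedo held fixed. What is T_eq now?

T_eq ∝ L^(1/4) · d^(−1/2).
T′ = 263 / 3.1^(1/2) = 149 K.

T_eq ≈ 149 K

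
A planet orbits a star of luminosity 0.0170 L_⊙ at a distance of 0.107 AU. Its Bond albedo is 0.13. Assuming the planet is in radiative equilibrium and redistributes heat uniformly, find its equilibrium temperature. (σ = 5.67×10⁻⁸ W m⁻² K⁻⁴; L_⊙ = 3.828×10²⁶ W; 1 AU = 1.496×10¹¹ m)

d = 0.107 AU = 1.60×10¹⁰ m.
L = 0.0170 × 3.828×10²⁶ = 6.51×10²⁴ W.
Flux: S = L/(4πd²) = 6.51×10²⁴/(4π×(1.60×10¹⁰)²) = 2020 W m⁻².
Energy balance: absorbed = emitted ⇒ πR²·S(1−A) = 4πR²·σT_eq⁴, so T_eq⁴ = S(1−A)/(4σ).
T_eq = [2020 × 0.87 / (4 × 5.67×10⁻⁸)]^(1/4) = (7.75×10⁹)^(1/4) = 297 K.

T_eq ≈ 297 K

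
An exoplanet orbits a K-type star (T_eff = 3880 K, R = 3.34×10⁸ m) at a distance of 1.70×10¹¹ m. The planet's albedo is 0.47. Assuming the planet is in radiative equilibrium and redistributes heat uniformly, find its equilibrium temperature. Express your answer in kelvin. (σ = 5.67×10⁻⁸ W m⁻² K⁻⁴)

L = 4πR_⋆²σT_⋆⁴ = 4π(3.34×10⁸)² × 5.67×10⁻⁸ × (3880)⁴ = 1.80×10²⁵ W.
S = L/(4πd²) = 49.6 W m⁻².
Energy balance: absorbed = emitted ⇒ πR²·S(1−A) = 4πR²·σT_eq⁴, so T_eq⁴ = S(1−A)/(4σ).
T_eq = [49.6 × 0.53 / (4 × 5.67×10⁻⁸)]^(1/4) = (1.16×10⁸)^(1/4) = 104 K.

T_eq ≈ 104 K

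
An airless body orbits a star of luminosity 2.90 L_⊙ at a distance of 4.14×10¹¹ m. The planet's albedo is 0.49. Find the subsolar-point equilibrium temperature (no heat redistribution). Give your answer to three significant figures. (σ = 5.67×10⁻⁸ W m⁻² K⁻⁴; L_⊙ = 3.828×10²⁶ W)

T_ss ≈ 261 K

L = 2.90 × 3.828×10²⁶ = 1.11×10²⁷ W.
Flux: S = L/(4πd²) = 1.11×10²⁷/(4π×(4.14×10¹¹)²) = 515 W m⁻².
At the subsolar point the surface absorbs S(1−A) and emits σT⁴ per unit area — no factor of 4, since only the local patch is in balance.
T = [515 × 0.51 / 5.67×10⁻⁸]^(1/4) = (4.64×10⁹)^(1/4) = 261 K.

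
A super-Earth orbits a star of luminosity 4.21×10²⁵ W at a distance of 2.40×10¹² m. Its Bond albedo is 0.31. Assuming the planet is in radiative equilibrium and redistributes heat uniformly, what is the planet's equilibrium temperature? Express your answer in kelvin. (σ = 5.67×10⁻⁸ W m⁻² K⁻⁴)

T_eq ≈ 36.5 K

Flux: S = L/(4πd²) = 4.21×10²⁵/(4π×(2.40×10¹²)²) = 0.582 W m⁻².
Energy balance: absorbed = emitted ⇒ πR²·S(1−A) = 4πR²·σT_eq⁴, so T_eq⁴ = S(1−A)/(4σ).
T_eq = [0.582 × 0.69 / (4 × 5.67×10⁻⁸)]^(1/4) = (1.77×10⁶)^(1/4) = 36.5 K.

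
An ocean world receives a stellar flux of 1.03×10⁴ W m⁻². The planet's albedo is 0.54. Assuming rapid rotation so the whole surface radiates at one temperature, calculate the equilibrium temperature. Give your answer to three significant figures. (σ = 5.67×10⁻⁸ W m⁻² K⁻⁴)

Energy balance: absorbed = emitted ⇒ πR²·S(1−A) = 4πR²·σT_eq⁴, so T_eq⁴ = S(1−A)/(4σ).
T_eq = [1.03×10⁴ × 0.46 / (4 × 5.67×10⁻⁸)]^(1/4) = (2.09×10¹⁰)^(1/4) = 380 K.

T_eq ≈ 380 K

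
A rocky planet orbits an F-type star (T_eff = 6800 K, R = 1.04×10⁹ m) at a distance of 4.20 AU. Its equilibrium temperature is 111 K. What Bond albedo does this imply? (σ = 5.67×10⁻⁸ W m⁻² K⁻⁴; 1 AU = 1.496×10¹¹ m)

d = 4.20 AU = 6.28×10¹¹ m.
L = 4πR_⋆²σT_⋆⁴ = 4π(1.04×10⁹)² × 5.67×10⁻⁸ × (6800)⁴ = 1.65×10²⁷ W.
S = L/(4πd²) = 332 W m⁻².
From T_eq⁴ = S(1−A)/(4σ): 1−A = 4σT_eq⁴/S.
1−A = 4 × 5.67×10⁻⁸ × (111)⁴ / 332 = 0.104.

A ≈ 0.90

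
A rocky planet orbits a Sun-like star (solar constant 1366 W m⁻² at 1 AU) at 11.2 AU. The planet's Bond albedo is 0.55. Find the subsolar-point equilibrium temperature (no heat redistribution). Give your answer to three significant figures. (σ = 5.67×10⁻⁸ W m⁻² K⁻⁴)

T_ss ≈ 96.4 K

Flux at 11.2 AU: S = 1366/11.2² = 10.9 W m⁻².
At the subsolar point the surface absorbs S(1−A) and emits σT⁴ per unit area — no factor of 4, since only the local patch is in balance.
T = [10.9 × 0.45 / 5.67×10⁻⁸]^(1/4) = (8.64×10⁷)^(1/4) = 96.4 K.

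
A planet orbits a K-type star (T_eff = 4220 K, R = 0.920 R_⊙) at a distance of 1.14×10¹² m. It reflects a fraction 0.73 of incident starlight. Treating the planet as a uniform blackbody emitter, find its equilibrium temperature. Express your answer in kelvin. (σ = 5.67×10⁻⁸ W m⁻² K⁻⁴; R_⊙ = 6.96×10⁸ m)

T_eq ≈ 51.0 K

R_⋆ = 0.920 × 6.96×10⁸ = 6.40×10⁸ m.
L = 4πR_⋆²σT_⋆⁴ = 4π(6.40×10⁸)² × 5.67×10⁻⁸ × (4220)⁴ = 9.26×10²⁵ W.
S = L/(4πd²) = 5.67 W m⁻².
Energy balance: absorbed = emitted ⇒ πR²·S(1−A) = 4πR²·σT_eq⁴, so T_eq⁴ = S(1−A)/(4σ).
T_eq = [5.67 × 0.27 / (4 × 5.67×10⁻⁸)]^(1/4) = (6.75×10⁶)^(1/4) = 51.0 K.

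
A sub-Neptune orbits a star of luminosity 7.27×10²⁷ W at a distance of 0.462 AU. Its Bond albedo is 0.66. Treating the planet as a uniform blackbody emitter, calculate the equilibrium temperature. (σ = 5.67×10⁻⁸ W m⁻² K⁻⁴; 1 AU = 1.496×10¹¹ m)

T_eq ≈ 653 K

d = 0.462 AU = 6.91×10¹⁰ m.
Flux: S = L/(4πd²) = 7.27×10²⁷/(4π×(6.91×10¹⁰)²) = 1.21×10⁵ W m⁻².
Energy balance: absorbed = emitted ⇒ πR²·S(1−A) = 4πR²·σT_eq⁴, so T_eq⁴ = S(1−A)/(4σ).
T_eq = [1.21×10⁵ × 0.34 / (4 × 5.67×10⁻⁸)]^(1/4) = (1.82×10¹¹)^(1/4) = 653 K.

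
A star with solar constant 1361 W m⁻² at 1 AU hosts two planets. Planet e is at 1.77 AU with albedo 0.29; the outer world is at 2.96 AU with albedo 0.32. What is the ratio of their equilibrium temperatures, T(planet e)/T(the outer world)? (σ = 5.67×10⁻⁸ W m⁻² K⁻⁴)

T₁/T₂ ≈ 1.307

T_eq = [S₀(1−A)/(4σd²)]^(1/4), so T ∝ (1−A)^(1/4) / √d.
T₁ = [1361×0.71/(4×5.67×10⁻⁸×1.77²)]^(1/4) = 192.04 K.
T₂ = [1361×0.68/(4×5.67×10⁻⁸×2.96²)]^(1/4) = 146.90 K.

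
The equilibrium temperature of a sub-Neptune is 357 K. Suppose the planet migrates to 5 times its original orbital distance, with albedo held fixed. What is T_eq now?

T_eq ∝ L^(1/4) · d^(−1/2).
T′ = 357 / 5^(1/2) = 160 K.

T_eq ≈ 160 K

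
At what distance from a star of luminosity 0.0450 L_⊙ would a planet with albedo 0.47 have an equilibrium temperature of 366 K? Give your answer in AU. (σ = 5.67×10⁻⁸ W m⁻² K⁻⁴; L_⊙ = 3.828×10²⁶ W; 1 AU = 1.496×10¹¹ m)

d ≈ 0.0893 AU

L = 0.0450 × 3.828×10²⁶ = 1.72×10²⁵ W.
From T_eq⁴ = L(1−A)/(16πσd²): d = √[L(1−A)/(16πσT_eq⁴)].
d = √[1.72×10²⁵ × 0.53 / (16π × 5.67×10⁻⁸ × (366)⁴)] = 1.34×10¹⁰ m = 0.0893 AU.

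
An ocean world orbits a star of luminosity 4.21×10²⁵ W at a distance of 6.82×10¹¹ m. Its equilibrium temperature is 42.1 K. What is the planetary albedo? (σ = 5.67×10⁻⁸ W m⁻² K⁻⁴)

A ≈ 0.90

Flux: S = L/(4πd²) = 4.21×10²⁵/(4π×(6.82×10¹¹)²) = 7.20 W m⁻².
From T_eq⁴ = S(1−A)/(4σ): 1−A = 4σT_eq⁴/S.
1−A = 4 × 5.67×10⁻⁸ × (42.1)⁴ / 7.20 = 0.099.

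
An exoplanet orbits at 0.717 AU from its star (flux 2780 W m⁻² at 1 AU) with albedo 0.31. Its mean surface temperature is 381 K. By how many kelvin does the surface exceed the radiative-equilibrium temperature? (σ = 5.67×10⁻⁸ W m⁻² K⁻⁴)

ΔT ≈ 22.9 K

S = 2780/0.717² = 5408 W m⁻².
T_eq = [S(1−A)/(4σ)]^(1/4) = [5408×0.69/(4×5.67×10⁻⁸)]^(1/4) = 358.1 K.
ΔT = T_surf − T_eq = 381 − 358.1.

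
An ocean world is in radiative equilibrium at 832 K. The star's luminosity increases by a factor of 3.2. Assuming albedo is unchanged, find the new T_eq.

T_eq ≈ 1110 K

T_eq ∝ L^(1/4) · d^(−1/2).
T′ = 832 × 3.2^(1/4) = 1110 K.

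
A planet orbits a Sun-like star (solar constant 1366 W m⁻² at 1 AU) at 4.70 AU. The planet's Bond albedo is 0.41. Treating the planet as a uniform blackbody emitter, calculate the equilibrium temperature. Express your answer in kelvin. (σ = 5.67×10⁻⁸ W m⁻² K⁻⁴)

Flux at 4.70 AU: S = 1366/4.70² = 61.8 W m⁻².
Energy balance: absorbed = emitted ⇒ πR²·S(1−A) = 4πR²·σT_eq⁴, so T_eq⁴ = S(1−A)/(4σ).
T_eq = [61.8 × 0.59 / (4 × 5.67×10⁻⁸)]^(1/4) = (1.61×10⁸)^(1/4) = 113 K.

T_eq ≈ 113 K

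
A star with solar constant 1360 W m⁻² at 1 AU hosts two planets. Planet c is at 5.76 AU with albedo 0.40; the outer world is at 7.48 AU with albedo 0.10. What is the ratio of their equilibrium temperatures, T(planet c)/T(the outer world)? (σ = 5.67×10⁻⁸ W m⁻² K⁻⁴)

T₁/T₂ ≈ 1.030

T_eq = [S₀(1−A)/(4σd²)]^(1/4), so T ∝ (1−A)^(1/4) / √d.
T₁ = [1360×0.60/(4×5.67×10⁻⁸×5.76²)]^(1/4) = 102.05 K.
T₂ = [1360×0.90/(4×5.67×10⁻⁸×7.48²)]^(1/4) = 99.10 K.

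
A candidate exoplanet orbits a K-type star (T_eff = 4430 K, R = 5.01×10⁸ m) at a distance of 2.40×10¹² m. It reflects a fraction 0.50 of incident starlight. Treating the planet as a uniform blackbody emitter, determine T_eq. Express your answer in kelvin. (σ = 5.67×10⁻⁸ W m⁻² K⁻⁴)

L = 4πR_⋆²σT_⋆⁴ = 4π(5.01×10⁸)² × 5.67×10⁻⁸ × (4430)⁴ = 6.89×10²⁵ W.
S = L/(4πd²) = 0.952 W m⁻².
Energy balance: absorbed = emitted ⇒ πR²·S(1−A) = 4πR²·σT_eq⁴, so T_eq⁴ = S(1−A)/(4σ).
T_eq = [0.952 × 0.50 / (4 × 5.67×10⁻⁸)]^(1/4) = (2.10×10⁶)^(1/4) = 38.1 K.

T_eq ≈ 38.1 K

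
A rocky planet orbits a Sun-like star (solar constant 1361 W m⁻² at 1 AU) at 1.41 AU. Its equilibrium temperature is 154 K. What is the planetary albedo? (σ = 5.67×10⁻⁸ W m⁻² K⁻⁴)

Flux at 1.41 AU: S = 1361/1.41² = 685 W m⁻².
From T_eq⁴ = S(1−A)/(4σ): 1−A = 4σT_eq⁴/S.
1−A = 4 × 5.67×10⁻⁸ × (154)⁴ / 685 = 0.186.

A ≈ 0.81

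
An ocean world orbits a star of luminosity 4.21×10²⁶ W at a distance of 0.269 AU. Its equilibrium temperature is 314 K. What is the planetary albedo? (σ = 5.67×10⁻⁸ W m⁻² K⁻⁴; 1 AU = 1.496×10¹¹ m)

A ≈ 0.89

d = 0.269 AU = 4.02×10¹⁰ m.
Flux: S = L/(4πd²) = 4.21×10²⁶/(4π×(4.02×10¹⁰)²) = 2.07×10⁴ W m⁻².
From T_eq⁴ = S(1−A)/(4σ): 1−A = 4σT_eq⁴/S.
1−A = 4 × 5.67×10⁻⁸ × (314)⁴ / 2.07×10⁴ = 0.107.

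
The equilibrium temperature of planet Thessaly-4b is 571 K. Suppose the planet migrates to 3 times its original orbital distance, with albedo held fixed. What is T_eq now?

T_eq ∝ L^(1/4) · d^(−1/2).
T′ = 571 / 3^(1/2) = 330 K.

T_eq ≈ 330 K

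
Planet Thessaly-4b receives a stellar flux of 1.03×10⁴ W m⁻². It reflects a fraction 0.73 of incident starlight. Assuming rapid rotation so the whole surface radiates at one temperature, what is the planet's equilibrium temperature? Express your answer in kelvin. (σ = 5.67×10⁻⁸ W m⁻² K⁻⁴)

Energy balance: absorbed = emitted ⇒ πR²·S(1−A) = 4πR²·σT_eq⁴, so T_eq⁴ = S(1−A)/(4σ).
T_eq = [1.03×10⁴ × 0.27 / (4 × 5.67×10⁻⁸)]^(1/4) = (1.23×10¹⁰)^(1/4) = 333 K.

T_eq ≈ 333 K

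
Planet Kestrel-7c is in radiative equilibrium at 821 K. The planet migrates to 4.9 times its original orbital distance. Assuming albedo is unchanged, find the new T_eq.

T_eq ∝ L^(1/4) · d^(−1/2).
T′ = 821 / 4.9^(1/2) = 371 K.

T_eq ≈ 371 K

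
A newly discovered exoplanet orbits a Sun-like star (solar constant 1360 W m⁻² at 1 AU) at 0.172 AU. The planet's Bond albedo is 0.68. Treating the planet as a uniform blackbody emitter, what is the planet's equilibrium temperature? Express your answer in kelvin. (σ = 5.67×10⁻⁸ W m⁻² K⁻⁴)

Flux at 0.172 AU: S = 1360/0.172² = 4.60×10⁴ W m⁻².
Energy balance: absorbed = emitted ⇒ πR²·S(1−A) = 4πR²·σT_eq⁴, so T_eq⁴ = S(1−A)/(4σ).
T_eq = [4.60×10⁴ × 0.32 / (4 × 5.67×10⁻⁸)]^(1/4) = (6.49×10¹⁰)^(1/4) = 505 K.

T_eq ≈ 505 K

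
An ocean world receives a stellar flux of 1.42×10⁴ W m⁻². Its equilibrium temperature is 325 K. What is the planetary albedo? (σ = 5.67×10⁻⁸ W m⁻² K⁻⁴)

From T_eq⁴ = S(1−A)/(4σ): 1−A = 4σT_eq⁴/S.
1−A = 4 × 5.67×10⁻⁸ × (325)⁴ / 1.42×10⁴ = 0.178.

A ≈ 0.82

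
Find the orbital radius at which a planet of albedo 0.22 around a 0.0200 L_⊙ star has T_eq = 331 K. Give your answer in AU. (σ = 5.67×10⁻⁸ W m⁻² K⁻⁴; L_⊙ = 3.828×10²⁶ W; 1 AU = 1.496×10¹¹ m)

L = 0.0200 × 3.828×10²⁶ = 7.66×10²⁴ W.
From T_eq⁴ = L(1−A)/(16πσd²): d = √[L(1−A)/(16πσT_eq⁴)].
d = √[7.66×10²⁴ × 0.78 / (16π × 5.67×10⁻⁸ × (331)⁴)] = 1.32×10¹⁰ m = 0.0883 AU.

d ≈ 0.0883 AU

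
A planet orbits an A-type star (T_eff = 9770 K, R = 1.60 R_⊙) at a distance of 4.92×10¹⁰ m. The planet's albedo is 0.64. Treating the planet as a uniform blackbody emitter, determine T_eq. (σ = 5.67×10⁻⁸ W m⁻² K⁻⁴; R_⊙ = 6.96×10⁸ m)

R_⋆ = 1.60 × 6.96×10⁸ = 1.11×10⁹ m.
L = 4πR_⋆²σT_⋆⁴ = 4π(1.11×10⁹)² × 5.67×10⁻⁸ × (9770)⁴ = 8.05×10²⁷ W.
S = L/(4πd²) = 2.65×10⁵ W m⁻².
Energy balance: absorbed = emitted ⇒ πR²·S(1−A) = 4πR²·σT_eq⁴, so T_eq⁴ = S(1−A)/(4σ).
T_eq = [2.65×10⁵ × 0.36 / (4 × 5.67×10⁻⁸)]^(1/4) = (4.20×10¹¹)^(1/4) = 805 K.

T_eq ≈ 805 K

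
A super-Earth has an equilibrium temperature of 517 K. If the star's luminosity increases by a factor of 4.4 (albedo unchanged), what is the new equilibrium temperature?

T_eq ∝ L^(1/4) · d^(−1/2).
T′ = 517 × 4.4^(1/4) = 749 K.

T_eq ≈ 749 K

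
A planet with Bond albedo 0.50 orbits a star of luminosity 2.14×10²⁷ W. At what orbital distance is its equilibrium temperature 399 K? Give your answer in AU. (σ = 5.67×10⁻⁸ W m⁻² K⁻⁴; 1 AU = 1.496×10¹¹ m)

From T_eq⁴ = L(1−A)/(16πσd²): d = √[L(1−A)/(16πσT_eq⁴)].
d = √[2.14×10²⁷ × 0.50 / (16π × 5.67×10⁻⁸ × (399)⁴)] = 1.22×10¹¹ m = 0.814 AU.

d ≈ 0.814 AU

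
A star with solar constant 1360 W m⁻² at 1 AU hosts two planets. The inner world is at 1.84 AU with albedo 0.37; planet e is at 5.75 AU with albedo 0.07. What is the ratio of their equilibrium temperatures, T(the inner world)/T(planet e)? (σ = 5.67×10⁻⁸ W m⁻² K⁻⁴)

T₁/T₂ ≈ 1.604

T_eq = [S₀(1−A)/(4σd²)]^(1/4), so T ∝ (1−A)^(1/4) / √d.
T₁ = [1360×0.63/(4×5.67×10⁻⁸×1.84²)]^(1/4) = 182.77 K.
T₂ = [1360×0.93/(4×5.67×10⁻⁸×5.75²)]^(1/4) = 113.96 K.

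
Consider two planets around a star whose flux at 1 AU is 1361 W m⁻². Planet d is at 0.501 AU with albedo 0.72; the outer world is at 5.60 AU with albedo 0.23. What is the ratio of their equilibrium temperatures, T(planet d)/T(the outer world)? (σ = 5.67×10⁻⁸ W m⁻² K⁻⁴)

T_eq = [S₀(1−A)/(4σd²)]^(1/4), so T ∝ (1−A)^(1/4) / √d.
T₁ = [1361×0.28/(4×5.67×10⁻⁸×0.501²)]^(1/4) = 286.04 K.
T₂ = [1361×0.77/(4×5.67×10⁻⁸×5.60²)]^(1/4) = 110.17 K.

T₁/T₂ ≈ 2.596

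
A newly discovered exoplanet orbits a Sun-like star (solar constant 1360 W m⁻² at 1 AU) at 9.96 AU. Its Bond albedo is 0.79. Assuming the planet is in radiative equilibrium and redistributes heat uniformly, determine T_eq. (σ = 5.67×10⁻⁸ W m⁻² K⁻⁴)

Flux at 9.96 AU: S = 1360/9.96² = 13.7 W m⁻².
Energy balance: absorbed = emitted ⇒ πR²·S(1−A) = 4πR²·σT_eq⁴, so T_eq⁴ = S(1−A)/(4σ).
T_eq = [13.7 × 0.21 / (4 × 5.67×10⁻⁸)]^(1/4) = (1.27×10⁷)^(1/4) = 59.7 K.

T_eq ≈ 59.7 K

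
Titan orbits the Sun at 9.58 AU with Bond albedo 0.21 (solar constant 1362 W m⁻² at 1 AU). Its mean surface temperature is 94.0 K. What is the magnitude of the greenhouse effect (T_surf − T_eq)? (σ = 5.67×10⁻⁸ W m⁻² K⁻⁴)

ΔT ≈ 9.2 K

S = 1362/9.58² = 14.84 W m⁻².
T_eq = [S(1−A)/(4σ)]^(1/4) = [14.84×0.79/(4×5.67×10⁻⁸)]^(1/4) = 84.8 K.
ΔT = T_surf − T_eq = 94 − 84.8.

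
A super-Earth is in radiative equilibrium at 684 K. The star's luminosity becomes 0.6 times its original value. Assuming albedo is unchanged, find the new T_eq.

T_eq ≈ 602 K

T_eq ∝ L^(1/4) · d^(−1/2).
T′ = 684 × 0.6^(1/4) = 602 K.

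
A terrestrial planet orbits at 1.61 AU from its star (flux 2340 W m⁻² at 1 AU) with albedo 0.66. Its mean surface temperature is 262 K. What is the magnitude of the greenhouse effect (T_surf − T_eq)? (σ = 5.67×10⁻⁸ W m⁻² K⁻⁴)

S = 2340/1.61² = 902.7 W m⁻².
T_eq = [S(1−A)/(4σ)]^(1/4) = [902.7×0.34/(4×5.67×10⁻⁸)]^(1/4) = 191.8 K.
ΔT = T_surf − T_eq = 262 − 191.8.

ΔT ≈ 70.2 K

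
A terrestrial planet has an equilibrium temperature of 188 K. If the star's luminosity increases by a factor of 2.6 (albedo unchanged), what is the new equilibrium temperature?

T_eq ≈ 239 K

T_eq ∝ L^(1/4) · d^(−1/2).
T′ = 188 × 2.6^(1/4) = 239 K.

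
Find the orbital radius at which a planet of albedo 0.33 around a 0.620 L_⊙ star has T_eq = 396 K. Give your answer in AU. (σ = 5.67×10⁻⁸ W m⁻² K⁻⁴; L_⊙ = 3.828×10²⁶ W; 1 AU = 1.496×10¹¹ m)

L = 0.620 × 3.828×10²⁶ = 2.37×10²⁶ W.
From T_eq⁴ = L(1−A)/(16πσd²): d = √[L(1−A)/(16πσT_eq⁴)].
d = √[2.37×10²⁶ × 0.67 / (16π × 5.67×10⁻⁸ × (396)⁴)] = 4.76×10¹⁰ m = 0.318 AU.

d ≈ 0.318 AU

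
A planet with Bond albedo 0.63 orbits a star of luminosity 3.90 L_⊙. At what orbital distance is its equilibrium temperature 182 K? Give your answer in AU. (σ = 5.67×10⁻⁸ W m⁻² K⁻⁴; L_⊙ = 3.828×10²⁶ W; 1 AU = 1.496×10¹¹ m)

d ≈ 2.81 AU

L = 3.90 × 3.828×10²⁶ = 1.49×10²⁷ W.
From T_eq⁴ = L(1−A)/(16πσd²): d = √[L(1−A)/(16πσT_eq⁴)].
d = √[1.49×10²⁷ × 0.37 / (16π × 5.67×10⁻⁸ × (182)⁴)] = 4.20×10¹¹ m = 2.81 AU.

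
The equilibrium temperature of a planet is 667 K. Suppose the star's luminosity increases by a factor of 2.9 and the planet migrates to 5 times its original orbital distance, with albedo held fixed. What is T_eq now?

T_eq ∝ L^(1/4) · d^(−1/2).
T′ = 667 × 2.9^(1/4) / 5^(1/2) = 389 K.

T_eq ≈ 389 K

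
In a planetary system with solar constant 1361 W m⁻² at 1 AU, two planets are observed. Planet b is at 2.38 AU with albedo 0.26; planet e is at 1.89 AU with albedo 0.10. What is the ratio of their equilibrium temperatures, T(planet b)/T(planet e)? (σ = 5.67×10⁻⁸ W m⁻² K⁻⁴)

T₁/T₂ ≈ 0.849

T_eq = [S₀(1−A)/(4σd²)]^(1/4), so T ∝ (1−A)^(1/4) / √d.
T₁ = [1361×0.74/(4×5.67×10⁻⁸×2.38²)]^(1/4) = 167.33 K.
T₂ = [1361×0.90/(4×5.67×10⁻⁸×1.89²)]^(1/4) = 197.19 K.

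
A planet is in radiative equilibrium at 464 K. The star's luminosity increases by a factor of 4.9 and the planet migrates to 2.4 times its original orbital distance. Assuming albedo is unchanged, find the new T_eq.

T_eq ∝ L^(1/4) · d^(−1/2).
T′ = 464 × 4.9^(1/4) / 2.4^(1/2) = 446 K.

T_eq ≈ 446 K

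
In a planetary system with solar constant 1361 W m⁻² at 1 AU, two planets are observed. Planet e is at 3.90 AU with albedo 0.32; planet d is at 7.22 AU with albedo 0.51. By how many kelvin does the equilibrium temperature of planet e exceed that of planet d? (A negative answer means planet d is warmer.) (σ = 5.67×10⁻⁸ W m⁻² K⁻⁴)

T_eq = [S₀(1−A)/(4σd²)]^(1/4), so T ∝ (1−A)^(1/4) / √d.
T₁ = [1361×0.68/(4×5.67×10⁻⁸×3.90²)]^(1/4) = 127.98 K.
T₂ = [1361×0.49/(4×5.67×10⁻⁸×7.22²)]^(1/4) = 86.66 K.

ΔT ≈ 41.3 K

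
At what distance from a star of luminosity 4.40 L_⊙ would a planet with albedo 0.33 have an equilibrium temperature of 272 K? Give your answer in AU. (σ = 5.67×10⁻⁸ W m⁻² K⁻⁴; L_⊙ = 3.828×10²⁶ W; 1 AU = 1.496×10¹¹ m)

d ≈ 1.80 AU

L = 4.40 × 3.828×10²⁶ = 1.68×10²⁷ W.
From T_eq⁴ = L(1−A)/(16πσd²): d = √[L(1−A)/(16πσT_eq⁴)].
d = √[1.68×10²⁷ × 0.67 / (16π × 5.67×10⁻⁸ × (272)⁴)] = 2.69×10¹¹ m = 1.80 AU.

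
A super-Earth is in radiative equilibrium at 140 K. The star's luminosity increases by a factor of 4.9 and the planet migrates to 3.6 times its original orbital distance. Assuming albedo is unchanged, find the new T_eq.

T_eq ∝ L^(1/4) · d^(−1/2).
T′ = 140 × 4.9^(1/4) / 3.6^(1/2) = 110 K.

T_eq ≈ 110 K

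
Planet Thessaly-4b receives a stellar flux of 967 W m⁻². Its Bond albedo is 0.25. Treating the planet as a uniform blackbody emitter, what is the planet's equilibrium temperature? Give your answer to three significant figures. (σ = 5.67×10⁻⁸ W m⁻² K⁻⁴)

T_eq ≈ 238 K

Energy balance: absorbed = emitted ⇒ πR²·S(1−A) = 4πR²·σT_eq⁴, so T_eq⁴ = S(1−A)/(4σ).
T_eq = [967 × 0.75 / (4 × 5.67×10⁻⁸)]^(1/4) = (3.20×10⁹)^(1/4) = 238 K.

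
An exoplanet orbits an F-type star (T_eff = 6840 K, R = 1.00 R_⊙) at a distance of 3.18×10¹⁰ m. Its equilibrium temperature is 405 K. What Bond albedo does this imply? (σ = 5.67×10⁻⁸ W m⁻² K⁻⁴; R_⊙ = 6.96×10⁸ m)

A ≈ 0.90

R_⋆ = 1.00 × 6.96×10⁸ = 6.96×10⁸ m.
L = 4πR_⋆²σT_⋆⁴ = 4π(6.96×10⁸)² × 5.67×10⁻⁸ × (6840)⁴ = 7.56×10²⁶ W.
S = L/(4πd²) = 5.95×10⁴ W m⁻².
From T_eq⁴ = S(1−A)/(4σ): 1−A = 4σT_eq⁴/S.
1−A = 4 × 5.67×10⁻⁸ × (405)⁴ / 5.95×10⁴ = 0.103.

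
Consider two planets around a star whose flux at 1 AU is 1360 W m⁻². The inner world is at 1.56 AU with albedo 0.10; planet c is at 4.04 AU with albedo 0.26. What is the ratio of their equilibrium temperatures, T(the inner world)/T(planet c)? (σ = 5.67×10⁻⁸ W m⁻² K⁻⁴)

T₁/T₂ ≈ 1.690

T_eq = [S₀(1−A)/(4σd²)]^(1/4), so T ∝ (1−A)^(1/4) / √d.
T₁ = [1360×0.90/(4×5.67×10⁻⁸×1.56²)]^(1/4) = 217.01 K.
T₂ = [1360×0.74/(4×5.67×10⁻⁸×4.04²)]^(1/4) = 128.41 K.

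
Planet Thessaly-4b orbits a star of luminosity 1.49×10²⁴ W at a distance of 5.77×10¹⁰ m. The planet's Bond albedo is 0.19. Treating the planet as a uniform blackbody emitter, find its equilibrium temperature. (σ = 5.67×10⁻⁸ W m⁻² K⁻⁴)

Flux: S = L/(4πd²) = 1.49×10²⁴/(4π×(5.77×10¹⁰)²) = 35.6 W m⁻².
Energy balance: absorbed = emitted ⇒ πR²·S(1−A) = 4πR²·σT_eq⁴, so T_eq⁴ = S(1−A)/(4σ).
T_eq = [35.6 × 0.81 / (4 × 5.67×10⁻⁸)]^(1/4) = (1.27×10⁸)^(1/4) = 106 K.

T_eq ≈ 106 K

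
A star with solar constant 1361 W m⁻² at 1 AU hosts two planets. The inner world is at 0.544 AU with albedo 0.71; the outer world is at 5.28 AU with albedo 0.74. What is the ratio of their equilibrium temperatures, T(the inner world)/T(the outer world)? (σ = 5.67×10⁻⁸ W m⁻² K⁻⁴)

T₁/T₂ ≈ 3.202

T_eq = [S₀(1−A)/(4σd²)]^(1/4), so T ∝ (1−A)^(1/4) / √d.
T₁ = [1361×0.29/(4×5.67×10⁻⁸×0.544²)]^(1/4) = 276.92 K.
T₂ = [1361×0.26/(4×5.67×10⁻⁸×5.28²)]^(1/4) = 86.49 K.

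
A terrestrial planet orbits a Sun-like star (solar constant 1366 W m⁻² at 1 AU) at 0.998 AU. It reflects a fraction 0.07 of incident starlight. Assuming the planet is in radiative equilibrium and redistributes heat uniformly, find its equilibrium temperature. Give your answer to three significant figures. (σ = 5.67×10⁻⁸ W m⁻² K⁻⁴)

T_eq ≈ 274 K

Flux at 0.998 AU: S = 1366/0.998² = 1370 W m⁻².
Energy balance: absorbed = emitted ⇒ πR²·S(1−A) = 4πR²·σT_eq⁴, so T_eq⁴ = S(1−A)/(4σ).
T_eq = [1370 × 0.93 / (4 × 5.67×10⁻⁸)]^(1/4) = (5.62×10⁹)^(1/4) = 274 K.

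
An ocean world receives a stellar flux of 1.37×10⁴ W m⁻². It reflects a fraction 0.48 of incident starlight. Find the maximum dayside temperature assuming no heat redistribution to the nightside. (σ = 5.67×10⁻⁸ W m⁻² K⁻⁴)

T_ss ≈ 595 K

With no redistribution each surface element balances locally: S(1−A) = σT⁴.
T = [1.37×10⁴ × 0.52 / 5.67×10⁻⁸]^(1/4) = (1.26×10¹¹)^(1/4) = 595 K.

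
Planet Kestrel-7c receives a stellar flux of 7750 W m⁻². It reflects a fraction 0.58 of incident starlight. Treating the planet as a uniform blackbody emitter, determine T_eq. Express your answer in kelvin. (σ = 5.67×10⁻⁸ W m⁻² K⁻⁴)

Energy balance: absorbed = emitted ⇒ πR²·S(1−A) = 4πR²·σT_eq⁴, so T_eq⁴ = S(1−A)/(4σ).
T_eq = [7750 × 0.42 / (4 × 5.67×10⁻⁸)]^(1/4) = (1.44×10¹⁰)^(1/4) = 346 K.

T_eq ≈ 346 K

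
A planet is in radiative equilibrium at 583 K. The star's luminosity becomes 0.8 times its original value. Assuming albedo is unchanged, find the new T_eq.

T_eq ∝ L^(1/4) · d^(−1/2).
T′ = 583 × 0.8^(1/4) = 551 K.

T_eq ≈ 551 K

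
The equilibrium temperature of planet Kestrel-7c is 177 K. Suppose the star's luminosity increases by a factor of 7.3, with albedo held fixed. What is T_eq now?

T_eq ∝ L^(1/4) · d^(−1/2).
T′ = 177 × 7.3^(1/4) = 291 K.

T_eq ≈ 291 K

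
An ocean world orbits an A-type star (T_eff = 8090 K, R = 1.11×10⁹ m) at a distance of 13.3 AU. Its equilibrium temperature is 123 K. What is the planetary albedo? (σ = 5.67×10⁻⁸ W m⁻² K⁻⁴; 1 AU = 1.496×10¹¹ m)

d = 13.3 AU = 1.99×10¹² m.
L = 4πR_⋆²σT_⋆⁴ = 4π(1.11×10⁹)² × 5.67×10⁻⁸ × (8090)⁴ = 3.76×10²⁷ W.
S = L/(4πd²) = 75.6 W m⁻².
From T_eq⁴ = S(1−A)/(4σ): 1−A = 4σT_eq⁴/S.
1−A = 4 × 5.67×10⁻⁸ × (123)⁴ / 75.6 = 0.687.

A ≈ 0.31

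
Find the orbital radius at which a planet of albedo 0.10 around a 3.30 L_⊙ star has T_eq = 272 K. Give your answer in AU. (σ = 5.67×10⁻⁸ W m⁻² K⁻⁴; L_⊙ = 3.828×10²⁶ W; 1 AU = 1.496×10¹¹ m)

d ≈ 1.80 AU

L = 3.30 × 3.828×10²⁶ = 1.26×10²⁷ W.
From T_eq⁴ = L(1−A)/(16πσd²): d = √[L(1−A)/(16πσT_eq⁴)].
d = √[1.26×10²⁷ × 0.90 / (16π × 5.67×10⁻⁸ × (272)⁴)] = 2.70×10¹¹ m = 1.80 AU.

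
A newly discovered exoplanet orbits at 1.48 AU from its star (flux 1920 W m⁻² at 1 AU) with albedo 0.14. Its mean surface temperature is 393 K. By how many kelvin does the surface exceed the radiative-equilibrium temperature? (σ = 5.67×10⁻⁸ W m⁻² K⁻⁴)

S = 1920/1.48² = 876.6 W m⁻².
T_eq = [S(1−A)/(4σ)]^(1/4) = [876.6×0.86/(4×5.67×10⁻⁸)]^(1/4) = 240.1 K.
ΔT = T_surf − T_eq = 393 − 240.1.

ΔT ≈ 152.9 K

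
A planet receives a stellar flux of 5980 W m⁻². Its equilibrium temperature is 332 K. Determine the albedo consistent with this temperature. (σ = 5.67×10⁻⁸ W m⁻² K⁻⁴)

From T_eq⁴ = S(1−A)/(4σ): 1−A = 4σT_eq⁴/S.
1−A = 4 × 5.67×10⁻⁸ × (332)⁴ / 5980 = 0.461.

A ≈ 0.54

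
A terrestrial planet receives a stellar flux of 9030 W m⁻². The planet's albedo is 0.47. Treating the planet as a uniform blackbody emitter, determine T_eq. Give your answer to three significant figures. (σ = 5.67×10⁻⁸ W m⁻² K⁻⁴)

T_eq ≈ 381 K

Energy balance: absorbed = emitted ⇒ πR²·S(1−A) = 4πR²·σT_eq⁴, so T_eq⁴ = S(1−A)/(4σ).
T_eq = [9030 × 0.53 / (4 × 5.67×10⁻⁸)]^(1/4) = (2.11×10¹⁰)^(1/4) = 381 K.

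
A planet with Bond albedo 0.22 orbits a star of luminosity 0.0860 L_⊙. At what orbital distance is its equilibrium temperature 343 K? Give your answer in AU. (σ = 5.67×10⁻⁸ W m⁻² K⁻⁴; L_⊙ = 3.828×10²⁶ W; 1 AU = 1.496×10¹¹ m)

L = 0.0860 × 3.828×10²⁶ = 3.29×10²⁵ W.
From T_eq⁴ = L(1−A)/(16πσd²): d = √[L(1−A)/(16πσT_eq⁴)].
d = √[3.29×10²⁵ × 0.78 / (16π × 5.67×10⁻⁸ × (343)⁴)] = 2.55×10¹⁰ m = 0.171 AU.

d ≈ 0.171 AU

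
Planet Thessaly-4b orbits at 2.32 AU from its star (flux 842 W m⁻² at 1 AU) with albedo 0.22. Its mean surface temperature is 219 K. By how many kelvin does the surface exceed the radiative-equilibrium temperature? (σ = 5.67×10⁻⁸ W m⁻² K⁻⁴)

S = 842/2.32² = 156.4 W m⁻².
T_eq = [S(1−A)/(4σ)]^(1/4) = [156.4×0.78/(4×5.67×10⁻⁸)]^(1/4) = 152.3 K.
ΔT = T_surf − T_eq = 219 − 152.3.

ΔT ≈ 66.7 K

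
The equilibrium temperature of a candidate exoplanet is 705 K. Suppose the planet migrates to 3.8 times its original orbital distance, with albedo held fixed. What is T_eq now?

T_eq ∝ L^(1/4) · d^(−1/2).
T′ = 705 / 3.8^(1/2) = 362 K.

T_eq ≈ 362 K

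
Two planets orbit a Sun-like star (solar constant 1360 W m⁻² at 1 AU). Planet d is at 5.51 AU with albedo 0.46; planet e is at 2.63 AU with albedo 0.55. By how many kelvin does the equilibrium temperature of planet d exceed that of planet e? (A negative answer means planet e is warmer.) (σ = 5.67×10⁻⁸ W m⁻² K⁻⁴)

ΔT ≈ -38.9 K

T_eq = [S₀(1−A)/(4σd²)]^(1/4), so T ∝ (1−A)^(1/4) / √d.
T₁ = [1360×0.54/(4×5.67×10⁻⁸×5.51²)]^(1/4) = 101.62 K.
T₂ = [1360×0.45/(4×5.67×10⁻⁸×2.63²)]^(1/4) = 140.54 K.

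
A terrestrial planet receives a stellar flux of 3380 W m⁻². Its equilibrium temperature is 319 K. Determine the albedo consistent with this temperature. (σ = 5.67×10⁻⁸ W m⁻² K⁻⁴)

A ≈ 0.31

From T_eq⁴ = S(1−A)/(4σ): 1−A = 4σT_eq⁴/S.
1−A = 4 × 5.67×10⁻⁸ × (319)⁴ / 3380 = 0.695.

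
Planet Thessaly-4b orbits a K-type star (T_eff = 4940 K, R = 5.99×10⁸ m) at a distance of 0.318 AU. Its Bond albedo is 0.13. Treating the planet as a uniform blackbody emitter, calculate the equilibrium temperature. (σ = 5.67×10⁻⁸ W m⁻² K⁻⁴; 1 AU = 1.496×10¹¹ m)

T_eq ≈ 379 K

d = 0.318 AU = 4.76×10¹⁰ m.
L = 4πR_⋆²σT_⋆⁴ = 4π(5.99×10⁸)² × 5.67×10⁻⁸ × (4940)⁴ = 1.52×10²⁶ W.
S = L/(4πd²) = 5350 W m⁻².
Energy balance: absorbed = emitted ⇒ πR²·S(1−A) = 4πR²·σT_eq⁴, so T_eq⁴ = S(1−A)/(4σ).
T_eq = [5350 × 0.87 / (4 × 5.67×10⁻⁸)]^(1/4) = (2.05×10¹⁰)^(1/4) = 379 K.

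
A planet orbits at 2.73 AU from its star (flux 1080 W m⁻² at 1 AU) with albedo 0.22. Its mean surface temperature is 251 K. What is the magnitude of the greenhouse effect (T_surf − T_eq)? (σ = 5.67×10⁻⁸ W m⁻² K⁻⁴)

S = 1080/2.73² = 144.9 W m⁻².
T_eq = [S(1−A)/(4σ)]^(1/4) = [144.9×0.78/(4×5.67×10⁻⁸)]^(1/4) = 149.4 K.
ΔT = T_surf − T_eq = 251 − 149.4.

ΔT ≈ 101.6 K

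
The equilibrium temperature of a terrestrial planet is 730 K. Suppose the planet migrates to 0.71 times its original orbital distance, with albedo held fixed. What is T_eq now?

T_eq ∝ L^(1/4) · d^(−1/2).
T′ = 730 / 0.71^(1/2) = 866 K.

T_eq ≈ 866 K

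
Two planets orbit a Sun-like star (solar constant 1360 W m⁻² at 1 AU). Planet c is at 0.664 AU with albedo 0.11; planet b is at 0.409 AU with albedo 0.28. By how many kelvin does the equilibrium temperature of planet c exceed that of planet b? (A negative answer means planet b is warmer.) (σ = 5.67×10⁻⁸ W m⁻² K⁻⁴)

T_eq = [S₀(1−A)/(4σd²)]^(1/4), so T ∝ (1−A)^(1/4) / √d.
T₁ = [1360×0.89/(4×5.67×10⁻⁸×0.664²)]^(1/4) = 331.69 K.
T₂ = [1360×0.72/(4×5.67×10⁻⁸×0.409²)]^(1/4) = 400.82 K.

ΔT ≈ -69.1 K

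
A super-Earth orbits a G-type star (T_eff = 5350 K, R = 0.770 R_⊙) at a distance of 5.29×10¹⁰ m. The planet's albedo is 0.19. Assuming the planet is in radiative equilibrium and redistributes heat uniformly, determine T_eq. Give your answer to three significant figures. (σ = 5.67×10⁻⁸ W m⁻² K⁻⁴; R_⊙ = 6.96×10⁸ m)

R_⋆ = 0.770 × 6.96×10⁸ = 5.36×10⁸ m.
L = 4πR_⋆²σT_⋆⁴ = 4π(5.36×10⁸)² × 5.67×10⁻⁸ × (5350)⁴ = 1.68×10²⁶ W.
S = L/(4πd²) = 4770 W m⁻².
Energy balance: absorbed = emitted ⇒ πR²·S(1−A) = 4πR²·σT_eq⁴, so T_eq⁴ = S(1−A)/(4σ).
T_eq = [4770 × 0.81 / (4 × 5.67×10⁻⁸)]^(1/4) = (1.70×10¹⁰)^(1/4) = 361 K.

T_eq ≈ 361 K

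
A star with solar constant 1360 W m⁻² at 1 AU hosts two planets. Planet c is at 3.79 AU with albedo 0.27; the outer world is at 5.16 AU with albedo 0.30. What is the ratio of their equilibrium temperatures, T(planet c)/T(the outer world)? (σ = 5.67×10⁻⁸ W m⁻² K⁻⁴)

T₁/T₂ ≈ 1.179

T_eq = [S₀(1−A)/(4σd²)]^(1/4), so T ∝ (1−A)^(1/4) / √d.
T₁ = [1360×0.73/(4×5.67×10⁻⁸×3.79²)]^(1/4) = 132.13 K.
T₂ = [1360×0.70/(4×5.67×10⁻⁸×5.16²)]^(1/4) = 112.05 K.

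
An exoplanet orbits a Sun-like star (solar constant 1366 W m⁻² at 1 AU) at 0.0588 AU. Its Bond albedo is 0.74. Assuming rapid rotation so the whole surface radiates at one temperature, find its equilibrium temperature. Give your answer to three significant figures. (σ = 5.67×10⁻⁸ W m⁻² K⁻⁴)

Flux at 0.0588 AU: S = 1366/0.0588² = 3.95×10⁵ W m⁻².
Energy balance: absorbed = emitted ⇒ πR²·S(1−A) = 4πR²·σT_eq⁴, so T_eq⁴ = S(1−A)/(4σ).
T_eq = [3.95×10⁵ × 0.26 / (4 × 5.67×10⁻⁸)]^(1/4) = (4.53×10¹¹)^(1/4) = 820 K.

T_eq ≈ 820 K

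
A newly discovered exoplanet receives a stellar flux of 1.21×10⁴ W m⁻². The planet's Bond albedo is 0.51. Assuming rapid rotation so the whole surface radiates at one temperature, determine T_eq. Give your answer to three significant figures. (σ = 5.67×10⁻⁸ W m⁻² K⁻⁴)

Energy balance: absorbed = emitted ⇒ πR²·S(1−A) = 4πR²·σT_eq⁴, so T_eq⁴ = S(1−A)/(4σ).
T_eq = [1.21×10⁴ × 0.49 / (4 × 5.67×10⁻⁸)]^(1/4) = (2.61×10¹⁰)^(1/4) = 402 K.

T_eq ≈ 402 K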